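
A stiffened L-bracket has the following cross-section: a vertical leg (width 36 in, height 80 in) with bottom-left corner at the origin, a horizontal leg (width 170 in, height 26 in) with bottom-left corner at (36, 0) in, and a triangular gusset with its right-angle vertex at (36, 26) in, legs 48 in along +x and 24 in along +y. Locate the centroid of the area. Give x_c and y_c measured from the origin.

vertical leg: A = 36 × 80 = 2880.00, centroid at (18.00, 40.00).
horizontal leg: A = 170 × 26 = 4420.00, centroid at (121.00, 13.00).
gusset: A = ½·48·24 = 576.00, centroid at (52.00, 34.00).
ΣA = 7876.00 in², ΣAx_c = 616612.00 in³, ΣAy_c = 192244.00 in³.
x_c = 616612.00/7876.00 = 78.29 in; y_c = 192244.00/7876.00 = 24.41 in.

x_c = 78.29 in, y_c = 24.41 in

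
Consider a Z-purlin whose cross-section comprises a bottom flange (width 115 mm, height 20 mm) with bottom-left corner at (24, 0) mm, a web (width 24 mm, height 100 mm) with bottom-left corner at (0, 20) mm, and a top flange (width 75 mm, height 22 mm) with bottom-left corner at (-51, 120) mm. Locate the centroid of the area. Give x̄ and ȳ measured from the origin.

x̄ = 30.55 mm, ȳ = 64.12 mm

Part | A | x̄ᵢ | ȳᵢ | A·x̄ᵢ | A·ȳᵢ
bottom flange | 2300.00 | 81.50 | 10.00 | 187450.00 | 23000.00
web | 2400.00 | 12.00 | 70.00 | 28800.00 | 168000.00
top flange | 1650.00 | -13.50 | 131.00 | -22275.00 | 216150.00
Σ | 6350.00 |  |  | 193975.00 | 407150.00
x̄ = 193975.00 / 6350.00 = 30.55 mm
ȳ = 407150.00 / 6350.00 = 64.12 mm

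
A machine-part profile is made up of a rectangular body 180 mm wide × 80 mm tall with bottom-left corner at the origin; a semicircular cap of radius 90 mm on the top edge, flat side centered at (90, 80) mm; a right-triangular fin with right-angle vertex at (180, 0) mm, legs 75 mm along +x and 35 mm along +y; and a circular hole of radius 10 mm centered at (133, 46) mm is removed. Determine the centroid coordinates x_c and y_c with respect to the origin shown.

rectangular body: A = 180 × 80 = 14400.00, centroid at (90.00, 40.00).
semicircular top: A = ½π·90² = 12723.45, centroid at (90.00, 118.20).
triangular fin: A = ½·75·35 = 1312.50, centroid at (205.00, 11.67).
hole: A = −π·10² = -314.16, centroid at (133.00, 46.00).
ΣA = 28121.79 mm²
ΣAx_c = (14400.00)(90.00) + (12723.45)(90.00) + (1312.50)(205.00) + (-314.16)(133.00) = 2668389.84 mm³
ΣAy_c = (14400.00)(40.00) + (12723.45)(118.20) + (1312.50)(11.67) + (-314.16)(46.00) = 2080737.19 mm³
x_c = 2668389.84 / 28121.79 = 94.89 mm
y_c = 2080737.19 / 28121.79 = 73.99 mm

x_c = 94.89 mm, y_c = 73.99 mm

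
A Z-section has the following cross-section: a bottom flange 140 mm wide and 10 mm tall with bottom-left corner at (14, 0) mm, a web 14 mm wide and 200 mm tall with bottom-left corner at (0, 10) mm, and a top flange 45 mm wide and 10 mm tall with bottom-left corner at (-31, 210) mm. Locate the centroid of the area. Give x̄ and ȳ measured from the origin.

x̄ = 28.68 mm, ȳ = 88.55 mm

Part | A | x̄ᵢ | ȳᵢ | A·x̄ᵢ | A·ȳᵢ
bottom flange | 1400.00 | 84.00 | 5.00 | 117600.00 | 7000.00
web | 2800.00 | 7.00 | 110.00 | 19600.00 | 308000.00
top flange | 450.00 | -8.50 | 215.00 | -3825.00 | 96750.00
Σ | 4650.00 |  |  | 133375.00 | 411750.00
x̄ = 133375.00 / 4650.00 = 28.68 mm
ȳ = 411750.00 / 4650.00 = 88.55 mm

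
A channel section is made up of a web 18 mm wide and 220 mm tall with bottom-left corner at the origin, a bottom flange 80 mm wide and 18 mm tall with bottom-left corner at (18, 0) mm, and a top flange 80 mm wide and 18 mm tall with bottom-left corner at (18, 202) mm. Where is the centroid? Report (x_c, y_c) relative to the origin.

web: A = 18 × 220 = 3960.00, centroid at (9.00, 110.00).
bottom flange: A = 80 × 18 = 1440.00, centroid at (58.00, 9.00).
top flange: A = 80 × 18 = 1440.00, centroid at (58.00, 211.00).
ΣA = 6840.00 mm²
ΣAx_c = (3960.00)(9.00) + (1440.00)(58.00) + (1440.00)(58.00) = 202680.00 mm³
ΣAy_c = (3960.00)(110.00) + (1440.00)(9.00) + (1440.00)(211.00) = 752400.00 mm³
x_c = 202680.00 / 6840.00 = 29.63 mm
y_c = 752400.00 / 6840.00 = 110.00 mm

x_c = 29.63 mm, y_c = 110.00 mm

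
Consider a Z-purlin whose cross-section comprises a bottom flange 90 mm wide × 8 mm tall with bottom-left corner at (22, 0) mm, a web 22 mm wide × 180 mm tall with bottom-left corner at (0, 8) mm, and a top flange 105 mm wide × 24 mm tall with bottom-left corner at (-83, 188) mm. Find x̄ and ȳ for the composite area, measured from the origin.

bottom flange: A = 90 × 8 = 720.00, centroid at (67.00, 4.00).
web: A = 22 × 180 = 3960.00, centroid at (11.00, 98.00).
top flange: A = 105 × 24 = 2520.00, centroid at (-30.50, 200.00).
ΣA = 7200.00 mm², ΣAx̄ = 14940.00 mm³, ΣAȳ = 894960.00 mm³.
x̄ = 14940.00/7200.00 = 2.08 mm; ȳ = 894960.00/7200.00 = 124.30 mm.

x̄ = 2.08 mm, ȳ = 124.30 mm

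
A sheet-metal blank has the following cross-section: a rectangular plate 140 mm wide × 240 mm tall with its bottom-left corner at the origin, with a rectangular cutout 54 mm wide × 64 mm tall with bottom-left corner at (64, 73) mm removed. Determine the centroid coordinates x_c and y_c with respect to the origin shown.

plate: A = 140 × 240 = 33600.00, centroid at (70.00, 120.00).
hole: A = −(54 × 64) = -3456.00, centroid at (91.00, 105.00).
ΣA = 30144.00 mm²
ΣAx_c = (33600.00)(70.00) + (-3456.00)(91.00) = 2037504.00 mm³
ΣAy_c = (33600.00)(120.00) + (-3456.00)(105.00) = 3669120.00 mm³
x_c = 2037504.00 / 30144.00 = 67.59 mm
y_c = 3669120.00 / 30144.00 = 121.72 mm

x_c = 67.59 mm, y_c = 121.72 mm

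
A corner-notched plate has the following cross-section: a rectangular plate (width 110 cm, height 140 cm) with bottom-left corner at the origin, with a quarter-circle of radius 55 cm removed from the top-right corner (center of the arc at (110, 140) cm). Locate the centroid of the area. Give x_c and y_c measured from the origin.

plate: A = 110 × 140 = 15400.00, centroid at (55.00, 70.00).
removed quarter-circle: A = −¼π·55² = -2375.83, centroid at (86.66, 116.66).
ΣA = 13024.17 cm², ΣAx_c = 641117.09 cm³, ΣAy_c = 800842.21 cm³.
x_c = 641117.09/13024.17 = 49.23 cm; y_c = 800842.21/13024.17 = 61.49 cm.

x_c = 49.23 cm, y_c = 61.49 cm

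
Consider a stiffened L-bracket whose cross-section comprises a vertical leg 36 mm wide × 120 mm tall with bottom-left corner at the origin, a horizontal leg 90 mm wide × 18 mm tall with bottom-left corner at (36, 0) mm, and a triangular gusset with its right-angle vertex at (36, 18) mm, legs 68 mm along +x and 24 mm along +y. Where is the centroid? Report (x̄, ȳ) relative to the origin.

vertical leg: A = 36 × 120 = 4320.00, centroid at (18.00, 60.00).
horizontal leg: A = 90 × 18 = 1620.00, centroid at (81.00, 9.00).
gusset: A = ½·68·24 = 816.00, centroid at (58.67, 26.00).
ΣA = 6756.00 mm²
ΣAx̄ = (4320.00)(18.00) + (1620.00)(81.00) + (816.00)(58.67) = 256852.00 mm³
ΣAȳ = (4320.00)(60.00) + (1620.00)(9.00) + (816.00)(26.00) = 294996.00 mm³
x̄ = 256852.00 / 6756.00 = 38.02 mm
ȳ = 294996.00 / 6756.00 = 43.66 mm

x̄ = 38.02 mm, ȳ = 43.66 mm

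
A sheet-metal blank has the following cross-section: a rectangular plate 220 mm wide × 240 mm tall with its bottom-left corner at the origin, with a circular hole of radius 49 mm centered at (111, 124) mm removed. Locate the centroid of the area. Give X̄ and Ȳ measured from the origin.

plate: A = 220 × 240 = 52800.00, centroid at (110.00, 120.00).
hole: A = −π·49² = -7542.96, centroid at (111.00, 124.00).
ΣA = 45257.04 mm²
ΣAX̄ = (52800.00)(110.00) + (-7542.96)(111.00) = 4970731.00 mm³
ΣAȲ = (52800.00)(120.00) + (-7542.96)(124.00) = 5400672.47 mm³
X̄ = 4970731.00 / 45257.04 = 109.83 mm
Ȳ = 5400672.47 / 45257.04 = 119.33 mm

X̄ = 109.83 mm, Ȳ = 119.33 mm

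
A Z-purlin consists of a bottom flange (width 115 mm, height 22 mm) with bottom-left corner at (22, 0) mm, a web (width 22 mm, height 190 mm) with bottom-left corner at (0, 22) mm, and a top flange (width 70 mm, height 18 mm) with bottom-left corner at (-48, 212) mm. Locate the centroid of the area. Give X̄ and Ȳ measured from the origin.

X̄ = 28.95 mm, Ȳ = 99.79 mm

bottom flange: A = 115 × 22 = 2530.00, centroid at (79.50, 11.00).
web: A = 22 × 190 = 4180.00, centroid at (11.00, 117.00).
top flange: A = 70 × 18 = 1260.00, centroid at (-13.00, 221.00).
ΣA = 7970.00 mm², ΣAX̄ = 230735.00 mm³, ΣAȲ = 795350.00 mm³.
X̄ = 230735.00/7970.00 = 28.95 mm; Ȳ = 795350.00/7970.00 = 99.79 mm.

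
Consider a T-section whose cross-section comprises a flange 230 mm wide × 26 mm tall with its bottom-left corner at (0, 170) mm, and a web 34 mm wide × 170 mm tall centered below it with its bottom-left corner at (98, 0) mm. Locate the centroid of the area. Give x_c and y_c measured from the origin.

web: A = 34 × 170 = 5780.00, centroid at (115.00, 85.00).
flange: A = 230 × 26 = 5980.00, centroid at (115.00, 183.00).
ΣA = 11760.00 mm²
ΣAx_c = (5780.00)(115.00) + (5980.00)(115.00) = 1352400.00 mm³
ΣAy_c = (5780.00)(85.00) + (5980.00)(183.00) = 1585640.00 mm³
x_c = 1352400.00 / 11760.00 = 115.00 mm
y_c = 1585640.00 / 11760.00 = 134.83 mm

x_c = 115.00 mm, y_c = 134.83 mm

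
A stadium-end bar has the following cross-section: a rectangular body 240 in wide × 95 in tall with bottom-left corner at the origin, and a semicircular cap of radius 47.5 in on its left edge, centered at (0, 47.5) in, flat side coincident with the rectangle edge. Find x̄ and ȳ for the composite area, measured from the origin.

rectangular body: A = 240 × 95 = 22800.00, centroid at (120.00, 47.50).
semicircular end: A = ½π·47.5² = 3544.11, centroid at (-20.16, 47.50).
ΣA = 26344.11 in², ΣAx̄ = 2664552.08 in³, ΣAȳ = 1251345.19 in³.
x̄ = 2664552.08/26344.11 = 101.14 in; ȳ = 1251345.19/26344.11 = 47.50 in.

x̄ = 101.14 in, ȳ = 47.50 in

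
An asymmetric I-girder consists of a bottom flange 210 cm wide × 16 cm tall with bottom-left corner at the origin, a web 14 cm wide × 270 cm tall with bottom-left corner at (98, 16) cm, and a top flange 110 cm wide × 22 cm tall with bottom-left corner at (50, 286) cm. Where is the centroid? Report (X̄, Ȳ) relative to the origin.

X̄ = 105.00 cm, Ȳ = 137.70 cm

Part | A | x̄ᵢ | ȳᵢ | A·x̄ᵢ | A·ȳᵢ
bottom flange | 3360.00 | 105.00 | 8.00 | 352800.00 | 26880.00
web | 3780.00 | 105.00 | 151.00 | 396900.00 | 570780.00
top flange | 2420.00 | 105.00 | 297.00 | 254100.00 | 718740.00
Σ | 9560.00 |  |  | 1003800.00 | 1316400.00
X̄ = 1003800.00 / 9560.00 = 105.00 cm
Ȳ = 1316400.00 / 9560.00 = 137.70 cm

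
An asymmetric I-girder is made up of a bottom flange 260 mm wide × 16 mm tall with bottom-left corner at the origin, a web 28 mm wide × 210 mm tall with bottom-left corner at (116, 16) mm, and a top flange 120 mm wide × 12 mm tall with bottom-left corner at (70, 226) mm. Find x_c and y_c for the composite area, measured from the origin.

Part | A | x̄ᵢ | ȳᵢ | A·x̄ᵢ | A·ȳᵢ
bottom flange | 4160.00 | 130.00 | 8.00 | 540800.00 | 33280.00
web | 5880.00 | 130.00 | 121.00 | 764400.00 | 711480.00
top flange | 1440.00 | 130.00 | 232.00 | 187200.00 | 334080.00
Σ | 11480.00 |  |  | 1492400.00 | 1078840.00
x_c = 1492400.00 / 11480.00 = 130.00 mm
y_c = 1078840.00 / 11480.00 = 93.98 mm

x_c = 130.00 mm, y_c = 93.98 mm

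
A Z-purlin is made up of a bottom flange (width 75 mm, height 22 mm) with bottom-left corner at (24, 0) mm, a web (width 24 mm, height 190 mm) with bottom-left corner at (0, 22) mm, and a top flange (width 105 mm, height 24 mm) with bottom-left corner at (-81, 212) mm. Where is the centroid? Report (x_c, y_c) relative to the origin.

x_c = 9.66 mm, y_c = 127.85 mm

bottom flange: A = 75 × 22 = 1650.00, centroid at (61.50, 11.00).
web: A = 24 × 190 = 4560.00, centroid at (12.00, 117.00).
top flange: A = 105 × 24 = 2520.00, centroid at (-28.50, 224.00).
ΣA = 8730.00 mm²
ΣAx_c = (1650.00)(61.50) + (4560.00)(12.00) + (2520.00)(-28.50) = 84375.00 mm³
ΣAy_c = (1650.00)(11.00) + (4560.00)(117.00) + (2520.00)(224.00) = 1116150.00 mm³
x_c = 84375.00 / 8730.00 = 9.66 mm
y_c = 1116150.00 / 8730.00 = 127.85 mm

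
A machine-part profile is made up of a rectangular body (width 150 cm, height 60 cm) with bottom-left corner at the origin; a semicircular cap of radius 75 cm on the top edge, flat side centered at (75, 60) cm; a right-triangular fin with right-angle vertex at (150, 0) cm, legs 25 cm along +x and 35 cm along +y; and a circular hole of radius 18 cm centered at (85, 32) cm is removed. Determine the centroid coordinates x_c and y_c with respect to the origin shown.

Part | A | x̄ᵢ | ȳᵢ | A·x̄ᵢ | A·ȳᵢ
rectangular body | 9000.00 | 75.00 | 30.00 | 675000.00 | 270000.00
semicircular top | 8835.73 | 75.00 | 91.83 | 662679.70 | 811393.76
triangular fin | 437.50 | 158.33 | 11.67 | 69270.83 | 5104.17
hole | -1017.88 | 85.00 | 32.00 | -86519.46 | -32572.03
Σ | 17255.35 |  |  | 1320431.07 | 1053925.89
x_c = 1320431.07 / 17255.35 = 76.52 cm
y_c = 1053925.89 / 17255.35 = 61.08 cm

x_c = 76.52 cm, y_c = 61.08 cm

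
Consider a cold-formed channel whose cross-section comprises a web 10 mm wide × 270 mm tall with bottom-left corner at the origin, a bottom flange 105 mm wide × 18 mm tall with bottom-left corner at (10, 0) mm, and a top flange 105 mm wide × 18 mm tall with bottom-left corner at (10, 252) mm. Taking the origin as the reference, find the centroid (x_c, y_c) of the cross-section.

web: A = 10 × 270 = 2700.00, centroid at (5.00, 135.00).
bottom flange: A = 105 × 18 = 1890.00, centroid at (62.50, 9.00).
top flange: A = 105 × 18 = 1890.00, centroid at (62.50, 261.00).
ΣA = 6480.00 mm², ΣAx_c = 249750.00 mm³, ΣAy_c = 874800.00 mm³.
x_c = 249750.00/6480.00 = 38.54 mm; y_c = 874800.00/6480.00 = 135.00 mm.

x_c = 38.54 mm, y_c = 135.00 mm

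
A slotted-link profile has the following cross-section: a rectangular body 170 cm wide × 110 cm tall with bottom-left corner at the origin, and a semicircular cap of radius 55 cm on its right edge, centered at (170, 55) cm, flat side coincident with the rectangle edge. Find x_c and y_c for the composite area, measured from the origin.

Part | A | x̄ᵢ | ȳᵢ | A·x̄ᵢ | A·ȳᵢ
rectangular body | 18700.00 | 85.00 | 55.00 | 1589500.00 | 1028500.00
semicircular end | 4751.66 | 193.34 | 55.00 | 918698.68 | 261341.24
Σ | 23451.66 |  |  | 2508198.68 | 1289841.24
x_c = 2508198.68 / 23451.66 = 106.95 cm
y_c = 1289841.24 / 23451.66 = 55.00 cm

x_c = 106.95 cm, y_c = 55.00 cm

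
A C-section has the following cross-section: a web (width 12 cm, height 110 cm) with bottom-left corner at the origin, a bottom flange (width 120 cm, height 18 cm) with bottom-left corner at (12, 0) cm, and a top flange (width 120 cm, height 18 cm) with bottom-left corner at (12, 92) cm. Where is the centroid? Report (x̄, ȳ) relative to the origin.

web: A = 12 × 110 = 1320.00, centroid at (6.00, 55.00).
bottom flange: A = 120 × 18 = 2160.00, centroid at (72.00, 9.00).
top flange: A = 120 × 18 = 2160.00, centroid at (72.00, 101.00).
ΣA = 5640.00 cm², ΣAx̄ = 318960.00 cm³, ΣAȳ = 310200.00 cm³.
x̄ = 318960.00/5640.00 = 56.55 cm; ȳ = 310200.00/5640.00 = 55.00 cm.

x̄ = 56.55 cm, ȳ = 55.00 cm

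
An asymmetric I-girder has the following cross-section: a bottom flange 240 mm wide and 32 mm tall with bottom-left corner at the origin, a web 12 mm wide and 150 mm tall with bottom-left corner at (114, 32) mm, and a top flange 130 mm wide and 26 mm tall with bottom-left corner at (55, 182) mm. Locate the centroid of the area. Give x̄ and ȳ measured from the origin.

Part | A | x̄ᵢ | ȳᵢ | A·x̄ᵢ | A·ȳᵢ
bottom flange | 7680.00 | 120.00 | 16.00 | 921600.00 | 122880.00
web | 1800.00 | 120.00 | 107.00 | 216000.00 | 192600.00
top flange | 3380.00 | 120.00 | 195.00 | 405600.00 | 659100.00
Σ | 12860.00 |  |  | 1543200.00 | 974580.00
x̄ = 1543200.00 / 12860.00 = 120.00 mm
ȳ = 974580.00 / 12860.00 = 75.78 mm

x̄ = 120.00 mm, ȳ = 75.78 mm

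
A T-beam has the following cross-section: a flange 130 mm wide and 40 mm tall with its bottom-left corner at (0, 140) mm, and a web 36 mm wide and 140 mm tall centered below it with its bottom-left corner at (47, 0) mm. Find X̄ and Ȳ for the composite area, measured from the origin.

X̄ = 65.00 mm, Ȳ = 115.70 mm

web: A = 36 × 140 = 5040.00, centroid at (65.00, 70.00).
flange: A = 130 × 40 = 5200.00, centroid at (65.00, 160.00).
ΣA = 10240.00 mm², ΣAX̄ = 665600.00 mm³, ΣAȲ = 1184800.00 mm³.
X̄ = 665600.00/10240.00 = 65.00 mm; Ȳ = 1184800.00/10240.00 = 115.70 mm.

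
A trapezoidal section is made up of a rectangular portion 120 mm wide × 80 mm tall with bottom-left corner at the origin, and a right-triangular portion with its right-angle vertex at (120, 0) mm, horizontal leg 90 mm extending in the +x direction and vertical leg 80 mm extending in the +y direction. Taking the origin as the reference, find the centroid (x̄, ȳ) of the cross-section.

x̄ = 84.55 mm, ȳ = 36.36 mm

Part | A | x̄ᵢ | ȳᵢ | A·x̄ᵢ | A·ȳᵢ
rectangular portion | 9600.00 | 60.00 | 40.00 | 576000.00 | 384000.00
triangular portion | 3600.00 | 150.00 | 26.67 | 540000.00 | 96000.00
Σ | 13200.00 |  |  | 1116000.00 | 480000.00
x̄ = 1116000.00 / 13200.00 = 84.55 mm
ȳ = 480000.00 / 13200.00 = 36.36 mm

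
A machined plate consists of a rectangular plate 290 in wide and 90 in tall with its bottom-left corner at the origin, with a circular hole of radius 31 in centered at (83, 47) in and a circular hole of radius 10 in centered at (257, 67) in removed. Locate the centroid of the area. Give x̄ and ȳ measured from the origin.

plate: A = 290 × 90 = 26100.00, centroid at (145.00, 45.00).
hole 1: A = −π·31² = -3019.07, centroid at (83.00, 47.00).
hole 2: A = −π·10² = -314.16, centroid at (257.00, 67.00).
ΣA = 22766.77 in², ΣAx̄ = 3453178.21 in³, ΣAȳ = 1011555.01 in³.
x̄ = 3453178.21/22766.77 = 151.68 in; ȳ = 1011555.01/22766.77 = 44.43 in.

x̄ = 151.68 in, ȳ = 44.43 in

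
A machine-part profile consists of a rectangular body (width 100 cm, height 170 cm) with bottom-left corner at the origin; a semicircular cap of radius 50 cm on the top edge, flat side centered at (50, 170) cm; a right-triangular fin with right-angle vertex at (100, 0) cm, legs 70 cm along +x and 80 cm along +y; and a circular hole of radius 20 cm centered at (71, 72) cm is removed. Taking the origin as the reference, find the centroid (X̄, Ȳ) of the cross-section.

X̄ = 57.96 cm, Ȳ = 97.02 cm

rectangular body: A = 100 × 170 = 17000.00, centroid at (50.00, 85.00).
semicircular top: A = ½π·50² = 3926.99, centroid at (50.00, 191.22).
triangular fin: A = ½·70·80 = 2800.00, centroid at (123.33, 26.67).
hole: A = −π·20² = -1256.64, centroid at (71.00, 72.00).
ΣA = 22470.35 cm²
ΣAX̄ = (17000.00)(50.00) + (3926.99)(50.00) + (2800.00)(123.33) + (-1256.64)(71.00) = 1302461.64 cm³
ΣAȲ = (17000.00)(85.00) + (3926.99)(191.22) + (2800.00)(26.67) + (-1256.64)(72.00) = 2180110.57 cm³
X̄ = 1302461.64 / 22470.35 = 57.96 cm
Ȳ = 2180110.57 / 22470.35 = 97.02 cm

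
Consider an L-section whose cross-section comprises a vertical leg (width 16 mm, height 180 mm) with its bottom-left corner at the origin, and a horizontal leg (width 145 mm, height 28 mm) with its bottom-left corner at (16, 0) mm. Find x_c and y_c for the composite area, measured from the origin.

Part | A | x̄ᵢ | ȳᵢ | A·x̄ᵢ | A·ȳᵢ
vertical leg | 2880.00 | 8.00 | 90.00 | 23040.00 | 259200.00
horizontal leg | 4060.00 | 88.50 | 14.00 | 359310.00 | 56840.00
Σ | 6940.00 |  |  | 382350.00 | 316040.00
x_c = 382350.00 / 6940.00 = 55.09 mm
y_c = 316040.00 / 6940.00 = 45.54 mm

x_c = 55.09 mm, y_c = 45.54 mm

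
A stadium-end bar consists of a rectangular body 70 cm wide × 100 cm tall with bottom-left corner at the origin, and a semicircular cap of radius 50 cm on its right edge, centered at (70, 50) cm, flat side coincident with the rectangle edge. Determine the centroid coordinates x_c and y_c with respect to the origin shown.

x_c = 55.20 cm, y_c = 50.00 cm

rectangular body: A = 70 × 100 = 7000.00, centroid at (35.00, 50.00).
semicircular end: A = ½π·50² = 3926.99, centroid at (91.22, 50.00).
ΣA = 10926.99 cm², ΣAx_c = 603222.69 cm³, ΣAy_c = 546349.54 cm³.
x_c = 603222.69/10926.99 = 55.20 cm; y_c = 546349.54/10926.99 = 50.00 cm.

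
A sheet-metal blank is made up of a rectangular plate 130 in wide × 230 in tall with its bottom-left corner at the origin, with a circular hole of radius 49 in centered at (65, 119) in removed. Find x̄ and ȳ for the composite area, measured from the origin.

x̄ = 65.00 in, ȳ = 113.65 in

plate: A = 130 × 230 = 29900.00, centroid at (65.00, 115.00).
hole: A = −π·49² = -7542.96, centroid at (65.00, 119.00).
ΣA = 22357.04 in², ΣAx̄ = 1453207.34 in³, ΣAȳ = 2540887.29 in³.
x̄ = 1453207.34/22357.04 = 65.00 in; ȳ = 2540887.29/22357.04 = 113.65 in.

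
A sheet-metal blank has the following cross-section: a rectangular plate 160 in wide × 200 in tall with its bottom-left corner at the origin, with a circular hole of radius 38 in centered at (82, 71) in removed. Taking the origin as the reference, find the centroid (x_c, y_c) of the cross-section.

plate: A = 160 × 200 = 32000.00, centroid at (80.00, 100.00).
hole: A = −π·38² = -4536.46, centroid at (82.00, 71.00).
ΣA = 27463.54 in²
ΣAx_c = (32000.00)(80.00) + (-4536.46)(82.00) = 2188010.30 in³
ΣAy_c = (32000.00)(100.00) + (-4536.46)(71.00) = 2877911.35 in³
x_c = 2188010.30 / 27463.54 = 79.67 in
y_c = 2877911.35 / 27463.54 = 104.79 in

x_c = 79.67 in, y_c = 104.79 in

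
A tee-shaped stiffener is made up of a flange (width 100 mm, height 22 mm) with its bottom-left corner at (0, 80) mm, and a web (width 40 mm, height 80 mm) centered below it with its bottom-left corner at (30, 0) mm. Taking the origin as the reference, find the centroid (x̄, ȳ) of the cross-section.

Part | A | x̄ᵢ | ȳᵢ | A·x̄ᵢ | A·ȳᵢ
web | 3200.00 | 50.00 | 40.00 | 160000.00 | 128000.00
flange | 2200.00 | 50.00 | 91.00 | 110000.00 | 200200.00
Σ | 5400.00 |  |  | 270000.00 | 328200.00
x̄ = 270000.00 / 5400.00 = 50.00 mm
ȳ = 328200.00 / 5400.00 = 60.78 mm

x̄ = 50.00 mm, ȳ = 60.78 mm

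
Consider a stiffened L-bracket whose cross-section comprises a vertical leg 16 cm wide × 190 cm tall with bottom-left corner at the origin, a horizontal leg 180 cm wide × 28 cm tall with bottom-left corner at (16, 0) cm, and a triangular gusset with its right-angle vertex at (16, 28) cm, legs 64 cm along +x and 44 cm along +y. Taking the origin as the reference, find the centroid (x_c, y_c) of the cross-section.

x_c = 64.41 cm, y_c = 44.21 cm

vertical leg: A = 16 × 190 = 3040.00, centroid at (8.00, 95.00).
horizontal leg: A = 180 × 28 = 5040.00, centroid at (106.00, 14.00).
gusset: A = ½·64·44 = 1408.00, centroid at (37.33, 42.67).
ΣA = 9488.00 cm²
ΣAx_c = (3040.00)(8.00) + (5040.00)(106.00) + (1408.00)(37.33) = 611125.33 cm³
ΣAy_c = (3040.00)(95.00) + (5040.00)(14.00) + (1408.00)(42.67) = 419434.67 cm³
x_c = 611125.33 / 9488.00 = 64.41 cm
y_c = 419434.67 / 9488.00 = 44.21 cm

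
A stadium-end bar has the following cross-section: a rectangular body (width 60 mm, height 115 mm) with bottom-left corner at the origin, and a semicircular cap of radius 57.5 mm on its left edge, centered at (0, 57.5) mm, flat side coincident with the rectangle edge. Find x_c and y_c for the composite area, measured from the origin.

x_c = 6.64 mm, y_c = 57.50 mm

rectangular body: A = 60 × 115 = 6900.00, centroid at (30.00, 57.50).
semicircular end: A = ½π·57.5² = 5193.45, centroid at (-24.40, 57.50).
ΣA = 12093.45 mm²
ΣAx_c = (6900.00)(30.00) + (5193.45)(-24.40) = 80260.42 mm³
ΣAy_c = (6900.00)(57.50) + (5193.45)(57.50) = 695373.11 mm³
x_c = 80260.42 / 12093.45 = 6.64 mm
y_c = 695373.11 / 12093.45 = 57.50 mm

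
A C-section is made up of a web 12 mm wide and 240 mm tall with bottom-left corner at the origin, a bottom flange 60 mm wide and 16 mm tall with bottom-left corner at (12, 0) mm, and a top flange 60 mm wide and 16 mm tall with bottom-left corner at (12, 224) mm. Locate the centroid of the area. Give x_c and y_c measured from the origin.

x_c = 20.40 mm, y_c = 120.00 mm

Part | A | x̄ᵢ | ȳᵢ | A·x̄ᵢ | A·ȳᵢ
web | 2880.00 | 6.00 | 120.00 | 17280.00 | 345600.00
bottom flange | 960.00 | 42.00 | 8.00 | 40320.00 | 7680.00
top flange | 960.00 | 42.00 | 232.00 | 40320.00 | 222720.00
Σ | 4800.00 |  |  | 97920.00 | 576000.00
x_c = 97920.00 / 4800.00 = 20.40 mm
y_c = 576000.00 / 4800.00 = 120.00 mm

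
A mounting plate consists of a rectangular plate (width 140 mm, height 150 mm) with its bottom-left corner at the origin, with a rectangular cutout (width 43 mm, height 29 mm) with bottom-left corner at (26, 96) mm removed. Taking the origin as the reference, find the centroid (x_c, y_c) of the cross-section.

x_c = 71.42 mm, y_c = 72.76 mm

plate: A = 140 × 150 = 21000.00, centroid at (70.00, 75.00).
hole: A = −(43 × 29) = -1247.00, centroid at (47.50, 110.50).
ΣA = 19753.00 mm², ΣAx_c = 1410767.50 mm³, ΣAy_c = 1437206.50 mm³.
x_c = 1410767.50/19753.00 = 71.42 mm; y_c = 1437206.50/19753.00 = 72.76 mm.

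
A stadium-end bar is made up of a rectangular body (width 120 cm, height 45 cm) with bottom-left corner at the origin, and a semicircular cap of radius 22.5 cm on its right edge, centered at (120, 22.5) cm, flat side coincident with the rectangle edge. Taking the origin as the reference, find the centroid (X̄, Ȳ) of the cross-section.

rectangular body: A = 120 × 45 = 5400.00, centroid at (60.00, 22.50).
semicircular end: A = ½π·22.5² = 795.22, centroid at (129.55, 22.50).
ΣA = 6195.22 cm², ΣAX̄ = 427019.63 cm³, ΣAȲ = 139392.35 cm³.
X̄ = 427019.63/6195.22 = 68.93 cm; Ȳ = 139392.35/6195.22 = 22.50 cm.

X̄ = 68.93 cm, Ȳ = 22.50 cm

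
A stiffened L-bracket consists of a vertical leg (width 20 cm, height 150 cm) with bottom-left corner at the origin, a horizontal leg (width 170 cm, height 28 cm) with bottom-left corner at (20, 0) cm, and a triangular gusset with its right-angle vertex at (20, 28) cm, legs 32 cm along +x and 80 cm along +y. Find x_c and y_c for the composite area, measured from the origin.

vertical leg: A = 20 × 150 = 3000.00, centroid at (10.00, 75.00).
horizontal leg: A = 170 × 28 = 4760.00, centroid at (105.00, 14.00).
gusset: A = ½·32·80 = 1280.00, centroid at (30.67, 54.67).
ΣA = 9040.00 cm²
ΣAx_c = (3000.00)(10.00) + (4760.00)(105.00) + (1280.00)(30.67) = 569053.33 cm³
ΣAy_c = (3000.00)(75.00) + (4760.00)(14.00) + (1280.00)(54.67) = 361613.33 cm³
x_c = 569053.33 / 9040.00 = 62.95 cm
y_c = 361613.33 / 9040.00 = 40.00 cm

x_c = 62.95 cm, y_c = 40.00 cm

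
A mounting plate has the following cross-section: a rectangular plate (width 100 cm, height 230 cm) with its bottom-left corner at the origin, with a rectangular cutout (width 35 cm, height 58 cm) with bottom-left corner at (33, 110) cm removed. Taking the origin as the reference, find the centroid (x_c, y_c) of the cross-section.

plate: A = 100 × 230 = 23000.00, centroid at (50.00, 115.00).
hole: A = −(35 × 58) = -2030.00, centroid at (50.50, 139.00).
ΣA = 20970.00 cm², ΣAx_c = 1047485.00 cm³, ΣAy_c = 2362830.00 cm³.
x_c = 1047485.00/20970.00 = 49.95 cm; y_c = 2362830.00/20970.00 = 112.68 cm.

x_c = 49.95 cm, y_c = 112.68 cm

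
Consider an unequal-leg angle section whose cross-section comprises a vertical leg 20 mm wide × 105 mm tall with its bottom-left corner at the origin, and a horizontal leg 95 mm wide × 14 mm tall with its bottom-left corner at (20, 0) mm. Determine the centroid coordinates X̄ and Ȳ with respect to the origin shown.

vertical leg: A = 20 × 105 = 2100.00, centroid at (10.00, 52.50).
horizontal leg: A = 95 × 14 = 1330.00, centroid at (67.50, 7.00).
ΣA = 3430.00 mm², ΣAX̄ = 110775.00 mm³, ΣAȲ = 119560.00 mm³.
X̄ = 110775.00/3430.00 = 32.30 mm; Ȳ = 119560.00/3430.00 = 34.86 mm.

X̄ = 32.30 mm, Ȳ = 34.86 mm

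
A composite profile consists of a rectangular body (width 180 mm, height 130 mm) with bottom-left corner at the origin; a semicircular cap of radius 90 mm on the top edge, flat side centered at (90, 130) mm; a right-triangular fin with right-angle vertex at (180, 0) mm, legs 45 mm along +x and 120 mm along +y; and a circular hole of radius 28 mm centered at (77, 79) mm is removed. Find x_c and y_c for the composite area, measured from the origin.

rectangular body: A = 180 × 130 = 23400.00, centroid at (90.00, 65.00).
semicircular top: A = ½π·90² = 12723.45, centroid at (90.00, 168.20).
triangular fin: A = ½·45·120 = 2700.00, centroid at (195.00, 40.00).
hole: A = −π·28² = -2463.01, centroid at (77.00, 79.00).
ΣA = 36360.44 mm², ΣAx_c = 3587958.86 mm³, ΣAy_c = 3574470.85 mm³.
x_c = 3587958.86/36360.44 = 98.68 mm; y_c = 3574470.85/36360.44 = 98.31 mm.

x_c = 98.68 mm, y_c = 98.31 mm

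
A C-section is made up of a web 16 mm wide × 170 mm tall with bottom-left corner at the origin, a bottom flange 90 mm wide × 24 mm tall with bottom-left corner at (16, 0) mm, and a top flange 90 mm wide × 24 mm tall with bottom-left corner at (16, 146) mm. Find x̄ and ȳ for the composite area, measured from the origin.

Part | A | x̄ᵢ | ȳᵢ | A·x̄ᵢ | A·ȳᵢ
web | 2720.00 | 8.00 | 85.00 | 21760.00 | 231200.00
bottom flange | 2160.00 | 61.00 | 12.00 | 131760.00 | 25920.00
top flange | 2160.00 | 61.00 | 158.00 | 131760.00 | 341280.00
Σ | 7040.00 |  |  | 285280.00 | 598400.00
x̄ = 285280.00 / 7040.00 = 40.52 mm
ȳ = 598400.00 / 7040.00 = 85.00 mm

x̄ = 40.52 mm, ȳ = 85.00 mm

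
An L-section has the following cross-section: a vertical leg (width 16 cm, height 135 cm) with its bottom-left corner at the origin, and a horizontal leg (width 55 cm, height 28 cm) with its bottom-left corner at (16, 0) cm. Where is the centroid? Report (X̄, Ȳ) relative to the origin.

vertical leg: A = 16 × 135 = 2160.00, centroid at (8.00, 67.50).
horizontal leg: A = 55 × 28 = 1540.00, centroid at (43.50, 14.00).
ΣA = 3700.00 cm²
ΣAX̄ = (2160.00)(8.00) + (1540.00)(43.50) = 84270.00 cm³
ΣAȲ = (2160.00)(67.50) + (1540.00)(14.00) = 167360.00 cm³
X̄ = 84270.00 / 3700.00 = 22.78 cm
Ȳ = 167360.00 / 3700.00 = 45.23 cm

X̄ = 22.78 cm, Ȳ = 45.23 cm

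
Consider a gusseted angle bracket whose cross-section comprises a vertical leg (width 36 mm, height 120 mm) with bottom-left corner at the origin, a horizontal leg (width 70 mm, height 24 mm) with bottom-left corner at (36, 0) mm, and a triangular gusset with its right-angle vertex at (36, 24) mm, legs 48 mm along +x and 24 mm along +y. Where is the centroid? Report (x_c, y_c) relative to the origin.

x_c = 34.52 mm, y_c = 45.28 mm

Part | A | x̄ᵢ | ȳᵢ | A·x̄ᵢ | A·ȳᵢ
vertical leg | 4320.00 | 18.00 | 60.00 | 77760.00 | 259200.00
horizontal leg | 1680.00 | 71.00 | 12.00 | 119280.00 | 20160.00
gusset | 576.00 | 52.00 | 32.00 | 29952.00 | 18432.00
Σ | 6576.00 |  |  | 226992.00 | 297792.00
x_c = 226992.00 / 6576.00 = 34.52 mm
y_c = 297792.00 / 6576.00 = 45.28 mm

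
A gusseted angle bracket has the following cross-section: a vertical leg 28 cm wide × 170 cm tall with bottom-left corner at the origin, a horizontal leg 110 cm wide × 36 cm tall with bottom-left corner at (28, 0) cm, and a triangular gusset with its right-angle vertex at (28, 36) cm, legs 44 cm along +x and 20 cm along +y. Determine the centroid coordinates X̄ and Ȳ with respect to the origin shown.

X̄ = 45.21 cm, Ȳ = 54.00 cm

vertical leg: A = 28 × 170 = 4760.00, centroid at (14.00, 85.00).
horizontal leg: A = 110 × 36 = 3960.00, centroid at (83.00, 18.00).
gusset: A = ½·44·20 = 440.00, centroid at (42.67, 42.67).
ΣA = 9160.00 cm²
ΣAX̄ = (4760.00)(14.00) + (3960.00)(83.00) + (440.00)(42.67) = 414093.33 cm³
ΣAȲ = (4760.00)(85.00) + (3960.00)(18.00) + (440.00)(42.67) = 494653.33 cm³
X̄ = 414093.33 / 9160.00 = 45.21 cm
Ȳ = 494653.33 / 9160.00 = 54.00 cm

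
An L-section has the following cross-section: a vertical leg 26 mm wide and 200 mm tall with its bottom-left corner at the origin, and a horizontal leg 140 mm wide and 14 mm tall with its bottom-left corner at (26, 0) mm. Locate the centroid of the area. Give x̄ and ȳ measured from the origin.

Part | A | x̄ᵢ | ȳᵢ | A·x̄ᵢ | A·ȳᵢ
vertical leg | 5200.00 | 13.00 | 100.00 | 67600.00 | 520000.00
horizontal leg | 1960.00 | 96.00 | 7.00 | 188160.00 | 13720.00
Σ | 7160.00 |  |  | 255760.00 | 533720.00
x̄ = 255760.00 / 7160.00 = 35.72 mm
ȳ = 533720.00 / 7160.00 = 74.54 mm

x̄ = 35.72 mm, ȳ = 74.54 mm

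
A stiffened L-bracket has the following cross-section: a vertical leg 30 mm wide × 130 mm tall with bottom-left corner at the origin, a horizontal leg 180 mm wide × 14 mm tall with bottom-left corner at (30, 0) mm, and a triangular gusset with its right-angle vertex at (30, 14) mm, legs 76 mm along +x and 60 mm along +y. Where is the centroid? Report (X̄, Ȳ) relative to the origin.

Part | A | x̄ᵢ | ȳᵢ | A·x̄ᵢ | A·ȳᵢ
vertical leg | 3900.00 | 15.00 | 65.00 | 58500.00 | 253500.00
horizontal leg | 2520.00 | 120.00 | 7.00 | 302400.00 | 17640.00
gusset | 2280.00 | 55.33 | 34.00 | 126160.00 | 77520.00
Σ | 8700.00 |  |  | 487060.00 | 348660.00
X̄ = 487060.00 / 8700.00 = 55.98 mm
Ȳ = 348660.00 / 8700.00 = 40.08 mm

X̄ = 55.98 mm, Ȳ = 40.08 mm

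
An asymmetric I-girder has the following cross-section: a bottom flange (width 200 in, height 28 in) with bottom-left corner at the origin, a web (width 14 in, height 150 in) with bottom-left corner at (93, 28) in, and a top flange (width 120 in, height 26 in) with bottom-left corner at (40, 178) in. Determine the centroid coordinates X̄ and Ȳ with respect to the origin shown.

X̄ = 100.00 in, Ȳ = 82.31 in

bottom flange: A = 200 × 28 = 5600.00, centroid at (100.00, 14.00).
web: A = 14 × 150 = 2100.00, centroid at (100.00, 103.00).
top flange: A = 120 × 26 = 3120.00, centroid at (100.00, 191.00).
ΣA = 10820.00 in², ΣAX̄ = 1082000.00 in³, ΣAȲ = 890620.00 in³.
X̄ = 1082000.00/10820.00 = 100.00 in; Ȳ = 890620.00/10820.00 = 82.31 in.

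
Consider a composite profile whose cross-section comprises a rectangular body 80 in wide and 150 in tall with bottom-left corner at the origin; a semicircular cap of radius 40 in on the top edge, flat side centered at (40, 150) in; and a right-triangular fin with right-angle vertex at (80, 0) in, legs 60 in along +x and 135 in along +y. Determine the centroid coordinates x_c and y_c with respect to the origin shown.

rectangular body: A = 80 × 150 = 12000.00, centroid at (40.00, 75.00).
semicircular top: A = ½π·40² = 2513.27, centroid at (40.00, 166.98).
triangular fin: A = ½·60·135 = 4050.00, centroid at (100.00, 45.00).
ΣA = 18563.27 in², ΣAx_c = 985530.96 in³, ΣAy_c = 1501907.79 in³.
x_c = 985530.96/18563.27 = 53.09 in; y_c = 1501907.79/18563.27 = 80.91 in.

x_c = 53.09 in, y_c = 80.91 in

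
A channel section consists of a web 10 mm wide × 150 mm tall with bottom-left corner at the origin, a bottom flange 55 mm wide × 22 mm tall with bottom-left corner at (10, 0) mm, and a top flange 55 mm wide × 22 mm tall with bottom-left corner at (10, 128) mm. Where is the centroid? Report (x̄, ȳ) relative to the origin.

x̄ = 25.06 mm, ȳ = 75.00 mm

web: A = 10 × 150 = 1500.00, centroid at (5.00, 75.00).
bottom flange: A = 55 × 22 = 1210.00, centroid at (37.50, 11.00).
top flange: A = 55 × 22 = 1210.00, centroid at (37.50, 139.00).
ΣA = 3920.00 mm², ΣAx̄ = 98250.00 mm³, ΣAȳ = 294000.00 mm³.
x̄ = 98250.00/3920.00 = 25.06 mm; ȳ = 294000.00/3920.00 = 75.00 mm.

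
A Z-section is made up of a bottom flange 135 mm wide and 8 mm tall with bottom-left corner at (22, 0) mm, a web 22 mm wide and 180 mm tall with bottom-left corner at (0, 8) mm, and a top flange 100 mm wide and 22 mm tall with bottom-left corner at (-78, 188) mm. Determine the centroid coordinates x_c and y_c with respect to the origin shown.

bottom flange: A = 135 × 8 = 1080.00, centroid at (89.50, 4.00).
web: A = 22 × 180 = 3960.00, centroid at (11.00, 98.00).
top flange: A = 100 × 22 = 2200.00, centroid at (-28.00, 199.00).
ΣA = 7240.00 mm², ΣAx_c = 78620.00 mm³, ΣAy_c = 830200.00 mm³.
x_c = 78620.00/7240.00 = 10.86 mm; y_c = 830200.00/7240.00 = 114.67 mm.

x_c = 10.86 mm, y_c = 114.67 mm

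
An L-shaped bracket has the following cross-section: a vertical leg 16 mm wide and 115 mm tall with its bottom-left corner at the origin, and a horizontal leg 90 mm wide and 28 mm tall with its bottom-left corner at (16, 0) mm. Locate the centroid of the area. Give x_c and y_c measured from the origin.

x_c = 38.63 mm, y_c = 32.36 mm

vertical leg: A = 16 × 115 = 1840.00, centroid at (8.00, 57.50).
horizontal leg: A = 90 × 28 = 2520.00, centroid at (61.00, 14.00).
ΣA = 4360.00 mm², ΣAx_c = 168440.00 mm³, ΣAy_c = 141080.00 mm³.
x_c = 168440.00/4360.00 = 38.63 mm; y_c = 141080.00/4360.00 = 32.36 mm.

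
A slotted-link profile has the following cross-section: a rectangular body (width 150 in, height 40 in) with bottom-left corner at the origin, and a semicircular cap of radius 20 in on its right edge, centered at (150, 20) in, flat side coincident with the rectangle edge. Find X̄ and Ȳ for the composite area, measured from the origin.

rectangular body: A = 150 × 40 = 6000.00, centroid at (75.00, 20.00).
semicircular end: A = ½π·20² = 628.32, centroid at (158.49, 20.00).
ΣA = 6628.32 in²
ΣAX̄ = (6000.00)(75.00) + (628.32)(158.49) = 549581.11 in³
ΣAȲ = (6000.00)(20.00) + (628.32)(20.00) = 132566.37 in³
X̄ = 549581.11 / 6628.32 = 82.91 in
Ȳ = 132566.37 / 6628.32 = 20.00 in

X̄ = 82.91 in, Ȳ = 20.00 in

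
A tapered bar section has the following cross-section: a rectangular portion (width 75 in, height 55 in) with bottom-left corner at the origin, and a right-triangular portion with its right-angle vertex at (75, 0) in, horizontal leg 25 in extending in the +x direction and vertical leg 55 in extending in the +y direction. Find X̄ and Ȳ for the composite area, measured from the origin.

Part | A | x̄ᵢ | ȳᵢ | A·x̄ᵢ | A·ȳᵢ
rectangular portion | 4125.00 | 37.50 | 27.50 | 154687.50 | 113437.50
triangular portion | 687.50 | 83.33 | 18.33 | 57291.67 | 12604.17
Σ | 4812.50 |  |  | 211979.17 | 126041.67
X̄ = 211979.17 / 4812.50 = 44.05 in
Ȳ = 126041.67 / 4812.50 = 26.19 in

X̄ = 44.05 in, Ȳ = 26.19 in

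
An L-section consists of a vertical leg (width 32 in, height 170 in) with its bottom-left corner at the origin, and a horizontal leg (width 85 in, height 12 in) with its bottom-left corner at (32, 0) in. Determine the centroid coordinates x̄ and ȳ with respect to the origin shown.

vertical leg: A = 32 × 170 = 5440.00, centroid at (16.00, 85.00).
horizontal leg: A = 85 × 12 = 1020.00, centroid at (74.50, 6.00).
ΣA = 6460.00 in², ΣAx̄ = 163030.00 in³, ΣAȳ = 468520.00 in³.
x̄ = 163030.00/6460.00 = 25.24 in; ȳ = 468520.00/6460.00 = 72.53 in.

x̄ = 25.24 in, ȳ = 72.53 in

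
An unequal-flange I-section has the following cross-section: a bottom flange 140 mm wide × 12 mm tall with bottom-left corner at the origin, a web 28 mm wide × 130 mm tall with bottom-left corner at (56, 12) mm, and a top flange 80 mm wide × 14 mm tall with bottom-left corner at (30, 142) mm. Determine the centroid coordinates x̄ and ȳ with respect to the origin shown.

Part | A | x̄ᵢ | ȳᵢ | A·x̄ᵢ | A·ȳᵢ
bottom flange | 1680.00 | 70.00 | 6.00 | 117600.00 | 10080.00
web | 3640.00 | 70.00 | 77.00 | 254800.00 | 280280.00
top flange | 1120.00 | 70.00 | 149.00 | 78400.00 | 166880.00
Σ | 6440.00 |  |  | 450800.00 | 457240.00
x̄ = 450800.00 / 6440.00 = 70.00 mm
ȳ = 457240.00 / 6440.00 = 71.00 mm

x̄ = 70.00 mm, ȳ = 71.00 mm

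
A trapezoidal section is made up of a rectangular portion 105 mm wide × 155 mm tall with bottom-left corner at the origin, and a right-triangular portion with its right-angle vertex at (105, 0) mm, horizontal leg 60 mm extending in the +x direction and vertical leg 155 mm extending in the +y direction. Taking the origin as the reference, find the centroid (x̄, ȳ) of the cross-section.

Part | A | x̄ᵢ | ȳᵢ | A·x̄ᵢ | A·ȳᵢ
rectangular portion | 16275.00 | 52.50 | 77.50 | 854437.50 | 1261312.50
triangular portion | 4650.00 | 125.00 | 51.67 | 581250.00 | 240250.00
Σ | 20925.00 |  |  | 1435687.50 | 1501562.50
x̄ = 1435687.50 / 20925.00 = 68.61 mm
ȳ = 1501562.50 / 20925.00 = 71.76 mm

x̄ = 68.61 mm, ȳ = 71.76 mm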